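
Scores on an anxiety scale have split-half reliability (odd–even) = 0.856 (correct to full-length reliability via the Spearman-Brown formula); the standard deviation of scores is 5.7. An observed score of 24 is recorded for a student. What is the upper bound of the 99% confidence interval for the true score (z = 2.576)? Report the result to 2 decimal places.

28.09

Full-length reliability (Spearman-Brown) = 2(0.856)/(1+0.856) ≈ 0.922
SEM = 5.700 · √(1 − 0.922) = 5.700 · √0.078 ≈ 5.700 · 0.279 ≈ 1.588
Half-width = 2.576·1.588 ≈ 4.090
Upper bound: 24 + 4.090 = 28.090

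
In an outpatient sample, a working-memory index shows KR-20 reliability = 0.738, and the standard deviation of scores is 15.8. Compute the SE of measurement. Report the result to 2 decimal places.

SEM = 15.800 * √(1 − 0.738) = 15.800 * √0.262 ≈ 15.800 * 0.512 ≈ 8.087

8.09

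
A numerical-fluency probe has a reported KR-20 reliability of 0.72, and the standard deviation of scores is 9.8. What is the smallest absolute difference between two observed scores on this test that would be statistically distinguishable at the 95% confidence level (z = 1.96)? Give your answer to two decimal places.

SEM = 9.8000 · √(1 − 0.7200) = 9.8000 · √0.2800 ≈ 9.8000 · 0.5292 ≈ 5.1857
SE_diff = SEM · √2 ≈ 5.1857 · 1.4142 ≈ 7.3336
Smallest detectable difference = 1.96·7.3336 ≈ 14.3740

14.37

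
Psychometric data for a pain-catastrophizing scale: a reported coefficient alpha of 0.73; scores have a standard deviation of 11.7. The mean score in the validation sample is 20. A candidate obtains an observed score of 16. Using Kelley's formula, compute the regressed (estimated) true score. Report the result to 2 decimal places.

17.08

Estimated true score = 0.730·16 + (1 − 0.730)·20 ≃ 17.080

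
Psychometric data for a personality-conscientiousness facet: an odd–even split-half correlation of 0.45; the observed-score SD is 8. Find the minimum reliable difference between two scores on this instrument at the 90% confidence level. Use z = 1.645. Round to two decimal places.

Spearman-Brown: r = 2(0.45) / (1 + 0.45) = 0.900 / 1.450 ≈ 0.621
SEM = 8.000 · √(1 − 0.621) = 8.000 · √0.379 ≈ 8.000 · 0.616 ≈ 4.927
SE_diff = √2 · SEM ≈ 6.968
Minimum reliable difference = 1.645 · SE_diff ≈ 1.645 · 6.968 ≈ 11.462

11.46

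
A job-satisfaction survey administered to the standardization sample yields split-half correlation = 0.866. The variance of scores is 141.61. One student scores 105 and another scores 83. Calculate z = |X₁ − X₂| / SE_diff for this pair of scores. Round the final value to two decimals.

4.88

SD = √141.61 = 11.900
Spearman-Brown: r = 2(0.866) / (1 + 0.866) = 1.732 / 1.866 ≈ 0.928
The standard error of measurement is 11.900×√(1 − 0.928) ≈ 11.900×0.268 ≈ 3.189.
SE_diff = √2 × SEM ≈ 4.510
z = |105 − 83| / 4.510 = 22 / 4.510 ≈ 4.878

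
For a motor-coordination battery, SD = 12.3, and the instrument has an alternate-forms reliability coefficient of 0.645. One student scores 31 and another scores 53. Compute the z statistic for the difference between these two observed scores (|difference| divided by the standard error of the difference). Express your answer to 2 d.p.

2.12

SEM = 12.300 · √(1 − 0.645) = 12.300 · √0.355 ≈ 12.300 · 0.596 ≈ 7.329
SE_diff = √2 · SEM ≈ 10.364
z = |31 − 53| / 10.364 = 22 / 10.364 ≈ 2.123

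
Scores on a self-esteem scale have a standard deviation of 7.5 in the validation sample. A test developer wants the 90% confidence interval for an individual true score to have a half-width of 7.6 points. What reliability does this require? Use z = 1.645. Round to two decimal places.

0.62

Required SEM = 7.6 / 1.645 ≈ 4.6201
r = 1 − (SEM / SD)² = 1 − (4.6201 / 7.5)² ≈ 1 − 0.3795 ≈ 0.6205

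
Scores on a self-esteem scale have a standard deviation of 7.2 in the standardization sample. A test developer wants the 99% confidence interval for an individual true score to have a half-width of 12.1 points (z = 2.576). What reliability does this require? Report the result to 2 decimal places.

Required SEM = 12.1 / 2.576 ≈ 4.69720
r = 1 − (SEM / SD)² = 1 − (4.69720 / 7.2)² ≈ 1 − 0.42561 ≈ 0.57439

0.57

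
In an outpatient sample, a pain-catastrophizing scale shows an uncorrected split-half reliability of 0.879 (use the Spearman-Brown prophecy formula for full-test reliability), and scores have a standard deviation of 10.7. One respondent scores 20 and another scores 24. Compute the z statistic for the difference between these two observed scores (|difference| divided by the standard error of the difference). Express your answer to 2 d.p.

r_full = 2·0.879 / (1 + 0.879) ≈ 0.936
SEM = 10.700·√(1 − 0.936) ≈ 2.715
Standard error of the difference = 2.715·√2 ≈ 3.840
z = 4 / 3.840 ≈ 1.042

1.04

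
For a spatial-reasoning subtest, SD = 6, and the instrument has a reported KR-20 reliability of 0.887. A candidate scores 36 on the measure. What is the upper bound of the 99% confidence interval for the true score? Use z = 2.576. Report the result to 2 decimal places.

41.20

SEM = 6.00000·√(1 − 0.88700) ≈ 2.01693
2.576 · SEM ≈ 5.19561
Upper limit = 36 + 5.19561 ≈ 41.19561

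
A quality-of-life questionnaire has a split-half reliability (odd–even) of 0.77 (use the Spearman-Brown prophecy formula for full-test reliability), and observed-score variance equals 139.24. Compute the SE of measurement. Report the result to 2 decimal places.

4.25

σ = 139.24^(1/2) = 11.800
Full-length reliability (Spearman-Brown) = 2(0.77)/(1+0.77) ≈ 0.870
SEM = 11.800*√(1 − 0.870) ≈ 4.254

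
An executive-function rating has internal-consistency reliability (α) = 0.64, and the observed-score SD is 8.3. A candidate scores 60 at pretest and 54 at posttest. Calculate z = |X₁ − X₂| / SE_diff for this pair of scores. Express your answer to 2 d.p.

0.85

SEM = 8.300·√(1 − 0.640) ≈ 4.980
Standard error of the difference = 4.980·√2 ≈ 7.043
z = 6 / 7.043 ≈ 0.852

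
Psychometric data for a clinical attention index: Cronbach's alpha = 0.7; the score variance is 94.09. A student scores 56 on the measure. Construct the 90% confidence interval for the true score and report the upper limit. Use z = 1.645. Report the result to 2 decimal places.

SD = √94.09 = 9.70000
The standard error of measurement is 9.70000*√(1 − 0.70000) ≈ 9.70000*0.54772 ≈ 5.31291.
1.645 * SEM ≈ 8.73973
Upper limit = 56 + 8.73973 ≈ 64.73973

64.74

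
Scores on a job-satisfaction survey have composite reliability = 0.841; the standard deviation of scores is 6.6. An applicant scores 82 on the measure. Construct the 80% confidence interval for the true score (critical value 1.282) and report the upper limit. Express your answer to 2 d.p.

The standard error of measurement is 6.600*√(1 − 0.841) ≃ 6.600*0.399 ≃ 2.632.
1.282 * SEM ≃ 3.374
Upper limit = 82 + 3.374 ≃ 85.374

85.37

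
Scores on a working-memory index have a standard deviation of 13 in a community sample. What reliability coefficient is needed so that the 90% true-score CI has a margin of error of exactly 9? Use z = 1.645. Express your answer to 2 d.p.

Required SEM = 9 / 1.645 ≈ 5.4711
Required reliability = 1 − (SEM/SD)² = 1 − 0.1771 ≈ 0.8229

0.82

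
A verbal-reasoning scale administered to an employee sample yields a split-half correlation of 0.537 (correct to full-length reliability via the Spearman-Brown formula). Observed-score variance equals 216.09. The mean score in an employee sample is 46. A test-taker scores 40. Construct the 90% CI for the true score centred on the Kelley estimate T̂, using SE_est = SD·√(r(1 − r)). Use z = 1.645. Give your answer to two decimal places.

[30.71, 52.90]

σ = 216.09^(1/2) = 14.7000
Full-length reliability (Spearman-Brown) = 2(0.537)/(1+0.537) ≃ 0.6988
T̂ = r·X + (1 − r)·M = 0.6988*40 + 0.3012*46 ≃ 27.9506 + 13.8569 ≃ 41.8074
SE_est = 14.7000·√[r(1 − r)] ≃ 6.7443
CI = 41.8074 ± 1.645 * 6.7443 → [30.7131, 52.9018]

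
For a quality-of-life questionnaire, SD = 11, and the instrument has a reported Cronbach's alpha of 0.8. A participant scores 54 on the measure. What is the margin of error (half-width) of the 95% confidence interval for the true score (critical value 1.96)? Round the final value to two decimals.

SEM = 11.0000 × √(1 − 0.8000) = 11.0000 × √0.2000 ≃ 11.0000 × 0.4472 ≃ 4.9193
1.96 × SEM ≃ 9.6419

9.64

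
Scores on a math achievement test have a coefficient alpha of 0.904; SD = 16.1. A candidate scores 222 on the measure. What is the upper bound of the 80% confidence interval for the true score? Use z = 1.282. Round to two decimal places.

SEM = 16.100*√(1 − 0.904) ≃ 4.988
Half-width = 1.282*4.988 ≃ 6.395
Upper limit = 222 + 6.395 ≃ 228.395

228.40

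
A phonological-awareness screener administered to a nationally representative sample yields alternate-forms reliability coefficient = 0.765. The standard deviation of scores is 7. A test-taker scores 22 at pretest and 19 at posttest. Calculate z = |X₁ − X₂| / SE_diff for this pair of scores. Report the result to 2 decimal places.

0.63

SEM = 7.000 · √(1 − 0.765) = 7.000 · √0.235 ≃ 7.000 · 0.485 ≃ 3.393
SE_diff = SEM · √2 ≃ 3.393 · 1.414 ≃ 4.799
z = |22 − 19| / 4.799 = 3 / 4.799 ≃ 0.625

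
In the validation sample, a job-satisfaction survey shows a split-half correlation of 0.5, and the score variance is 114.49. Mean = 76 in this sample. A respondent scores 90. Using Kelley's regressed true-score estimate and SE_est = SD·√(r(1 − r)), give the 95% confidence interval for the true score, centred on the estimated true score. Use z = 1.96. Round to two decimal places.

[75.45, 95.22]

σ = 114.49^(1/2) = 10.7000
Spearman-Brown: r = 2(0.5) / (1 + 0.5) = 1.0000 / 1.5000 ≈ 0.6667
Estimated true score = 0.6667×90 + (1 − 0.6667)×76 ≈ 85.3333
SE_est = SD × √(r(1 − r)) = 10.7000 × √0.2222 ≈ 10.7000 × 0.4714 ≈ 5.0440
CI = 85.3333 ± 1.96 × 5.0440 → [75.4470, 95.2196]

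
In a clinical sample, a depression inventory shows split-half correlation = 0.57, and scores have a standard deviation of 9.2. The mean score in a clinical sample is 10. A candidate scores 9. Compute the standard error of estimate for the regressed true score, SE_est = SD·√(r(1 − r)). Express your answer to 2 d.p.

4.10

r_full = 2·0.57 / (1 + 0.57) ≈ 0.726
SE_est = 9.200·√[r(1 − r)] ≈ 4.103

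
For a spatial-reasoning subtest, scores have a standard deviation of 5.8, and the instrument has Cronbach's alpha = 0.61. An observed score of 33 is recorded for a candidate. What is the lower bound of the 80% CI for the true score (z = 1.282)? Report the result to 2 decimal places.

SEM = 5.8000 * √(1 − 0.6100) = 5.8000 * √0.3900 ≈ 5.8000 * 0.6245 ≈ 3.6221
1.282 * SEM ≈ 4.6435
Lower limit = 33 − 4.6435 ≈ 28.3565

28.36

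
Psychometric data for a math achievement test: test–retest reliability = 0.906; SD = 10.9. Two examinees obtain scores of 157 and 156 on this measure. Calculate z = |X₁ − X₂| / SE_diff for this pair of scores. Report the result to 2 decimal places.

0.21

SEM = 10.9000 * √(1 − 0.9060) = 10.9000 * √0.0940 ≈ 10.9000 * 0.3066 ≈ 3.3419
SE_diff = √2 * SEM ≈ 4.7261
z = 1 / 4.7261 ≈ 0.2116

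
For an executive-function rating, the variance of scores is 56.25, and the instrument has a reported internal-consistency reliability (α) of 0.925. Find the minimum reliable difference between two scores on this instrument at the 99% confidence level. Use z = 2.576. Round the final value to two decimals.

SD = √56.25 = 7.500
SEM = 7.500·√(1 − 0.925) ≃ 2.054
SE_diff = SEM · √2 ≃ 2.054 · 1.414 ≃ 2.905
Smallest detectable difference = 2.576·2.905 ≃ 7.483

7.48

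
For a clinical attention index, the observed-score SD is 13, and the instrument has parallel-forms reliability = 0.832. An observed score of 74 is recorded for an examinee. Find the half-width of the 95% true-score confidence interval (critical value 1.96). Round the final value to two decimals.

10.44

SEM = 13.000 × √(1 − 0.832) = 13.000 × √0.168 ≈ 13.000 × 0.410 ≈ 5.328
Margin = 1.96 × 5.328 ≈ 10.444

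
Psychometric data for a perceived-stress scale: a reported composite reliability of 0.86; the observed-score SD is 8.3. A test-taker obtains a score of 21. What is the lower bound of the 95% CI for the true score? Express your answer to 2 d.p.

SEM = 8.300 × √(1 − 0.860) = 8.300 × √0.140 ≈ 8.300 × 0.374 ≈ 3.106
Half-width = 1.96×3.106 ≈ 6.087
Lower limit = 21 − 6.087 ≈ 14.913

14.91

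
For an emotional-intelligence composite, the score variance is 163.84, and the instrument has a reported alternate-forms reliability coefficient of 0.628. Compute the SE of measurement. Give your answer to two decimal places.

7.81

σ = 163.84^(1/2) = 12.8000
SEM = 12.8000×√(1 − 0.6280) ≈ 7.8070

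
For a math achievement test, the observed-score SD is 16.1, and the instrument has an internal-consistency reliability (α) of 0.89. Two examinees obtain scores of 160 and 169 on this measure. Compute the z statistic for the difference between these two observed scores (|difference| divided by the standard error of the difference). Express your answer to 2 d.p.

1.19

SEM = 16.10000 × √(1 − 0.89000) = 16.10000 × √0.11000 ≈ 16.10000 × 0.33166 ≈ 5.33977
SE_diff = √2 × SEM ≈ 7.55157
z = |160 − 169| / 7.55157 = 9 / 7.55157 ≈ 1.19181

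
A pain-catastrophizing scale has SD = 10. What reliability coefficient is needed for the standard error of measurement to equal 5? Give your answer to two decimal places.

0.75

Required reliability = 1 − (SEM/SD)² = 1 − 0.25000 ≃ 0.75000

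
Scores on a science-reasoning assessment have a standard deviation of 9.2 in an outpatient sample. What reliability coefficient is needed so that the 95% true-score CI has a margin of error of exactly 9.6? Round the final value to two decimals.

0.72

Required SEM = 9.6 / 1.96 ≃ 4.898
r = 1 − (4.898/9.2)² ≃ 1 − 0.283 ≃ 0.717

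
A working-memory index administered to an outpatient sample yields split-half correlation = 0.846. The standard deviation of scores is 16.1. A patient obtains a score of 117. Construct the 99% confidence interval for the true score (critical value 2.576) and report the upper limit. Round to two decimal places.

128.98

r_full = 2·0.846 / (1 + 0.846) ≈ 0.9166
The standard error of measurement is 16.1000·√(1 − 0.9166) ≈ 16.1000·0.2888 ≈ 4.6502.
Half-width = 2.576·4.6502 ≈ 11.9789
Upper bound: 117 + 11.9789 = 128.9789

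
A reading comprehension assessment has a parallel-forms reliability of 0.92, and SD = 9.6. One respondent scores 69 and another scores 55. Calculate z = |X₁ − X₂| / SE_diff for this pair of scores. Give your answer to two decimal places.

3.65

SEM = 9.6000·√(1 − 0.9200) ≃ 2.7153
SE_diff = SEM · √2 ≃ 2.7153 · 1.4142 ≃ 3.8400
z = 14 / 3.8400 ≃ 3.6458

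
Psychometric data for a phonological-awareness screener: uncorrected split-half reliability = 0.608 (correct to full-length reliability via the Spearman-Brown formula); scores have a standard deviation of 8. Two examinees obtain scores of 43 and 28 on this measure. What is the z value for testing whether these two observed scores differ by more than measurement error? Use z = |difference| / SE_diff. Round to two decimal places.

Spearman-Brown: r = 2(0.608) / (1 + 0.608) = 1.2160 / 1.6080 ≈ 0.7562
SEM = 8.0000 * √(1 − 0.7562) = 8.0000 * √0.2438 ≈ 8.0000 * 0.4937 ≈ 3.9499
SE_diff = √2 * SEM ≈ 5.5861
z = |43 − 28| / 5.5861 = 15 / 5.5861 ≈ 2.6853

2.69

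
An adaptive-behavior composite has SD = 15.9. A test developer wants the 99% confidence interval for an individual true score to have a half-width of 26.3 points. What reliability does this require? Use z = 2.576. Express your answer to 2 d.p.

0.59

SEM needed = half-width / z = 26.3/2.576 ≈ 10.20963
r = 1 − (10.20963/15.9)² ≈ 1 − 0.41231 ≈ 0.58769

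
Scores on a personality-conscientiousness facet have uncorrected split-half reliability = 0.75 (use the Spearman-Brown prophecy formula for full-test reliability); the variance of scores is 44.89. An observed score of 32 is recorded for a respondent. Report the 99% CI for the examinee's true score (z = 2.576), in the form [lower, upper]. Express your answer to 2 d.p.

[25.48, 38.52]

SD = √44.89 ≈ 6.700
Spearman-Brown: r = 2(0.75) / (1 + 0.75) = 1.500 / 1.750 ≈ 0.857
SEM = 6.700 * √(1 − 0.857) = 6.700 * √0.143 ≈ 6.700 * 0.378 ≈ 2.532
Half-width = 2.576*2.532 ≈ 6.523
99% CI: 32 ± 6.523 = [25.477, 38.523]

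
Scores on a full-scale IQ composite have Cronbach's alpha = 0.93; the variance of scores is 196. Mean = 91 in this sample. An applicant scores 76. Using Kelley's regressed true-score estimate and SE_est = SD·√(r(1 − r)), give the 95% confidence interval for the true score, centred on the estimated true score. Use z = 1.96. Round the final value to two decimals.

σ = 196^(1/2) = 14.000
T̂ = 0.930(76) + 0.070(91) ≃ 77.050
SE_est = SD × √(r(1 − r)) = 14.000 × √0.065 ≃ 14.000 × 0.255 ≃ 3.572
CI = 77.050 ± 1.96 × 3.572 → [70.049, 84.051]

[70.05, 84.05]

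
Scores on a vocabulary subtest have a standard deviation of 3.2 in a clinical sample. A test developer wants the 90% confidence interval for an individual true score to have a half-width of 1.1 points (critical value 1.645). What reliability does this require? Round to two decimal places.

Required SEM = 1.1 / 1.645 ≈ 0.669
r = 1 − (0.669/3.2)² ≈ 1 − 0.044 ≈ 0.956

0.96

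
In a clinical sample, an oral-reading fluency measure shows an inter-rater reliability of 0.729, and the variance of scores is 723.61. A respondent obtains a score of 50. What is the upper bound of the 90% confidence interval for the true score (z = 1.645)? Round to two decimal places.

73.04

SD = √723.61 = 26.9000
The standard error of measurement is 26.9000*√(1 − 0.7290) ≈ 26.9000*0.5206 ≈ 14.0035.
Half-width = 1.645*14.0035 ≈ 23.0358
Upper limit = 50 + 23.0358 ≈ 73.0358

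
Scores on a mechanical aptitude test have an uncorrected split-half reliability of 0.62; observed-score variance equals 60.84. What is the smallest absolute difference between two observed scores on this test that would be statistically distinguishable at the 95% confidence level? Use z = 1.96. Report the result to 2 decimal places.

10.47

SD = √60.84 ≃ 7.8000
r_full = 2·0.62 / (1 + 0.62) ≃ 0.7654
SEM = 7.8000 · √(1 − 0.7654) = 7.8000 · √0.2346 ≃ 7.8000 · 0.4843 ≃ 3.7777
SE_diff = √2 · SEM ≃ 5.3425
Smallest detectable difference = 1.96·5.3425 ≃ 10.4713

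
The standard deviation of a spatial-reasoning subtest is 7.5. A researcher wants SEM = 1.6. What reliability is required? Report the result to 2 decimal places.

r = 1 − (1.60000/7.5)² ≈ 1 − 0.04551 ≈ 0.95449

0.95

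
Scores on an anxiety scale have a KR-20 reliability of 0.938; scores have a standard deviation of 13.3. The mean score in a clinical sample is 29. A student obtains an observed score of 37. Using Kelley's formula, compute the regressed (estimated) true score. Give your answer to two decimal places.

36.50

T̂ = 0.9380(37) + 0.0620(29) ≃ 36.5040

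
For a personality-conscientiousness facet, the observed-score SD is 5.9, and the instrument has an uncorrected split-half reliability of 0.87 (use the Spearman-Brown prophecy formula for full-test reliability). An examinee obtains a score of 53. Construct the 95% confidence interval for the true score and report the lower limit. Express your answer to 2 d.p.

r_full = 2·0.87 / (1 + 0.87) ≈ 0.930
The standard error of measurement is 5.900*√(1 − 0.930) ≈ 5.900*0.264 ≈ 1.556.
Half-width = 1.96*1.556 ≈ 3.049
Lower bound: 53 − 3.049 = 49.951

49.95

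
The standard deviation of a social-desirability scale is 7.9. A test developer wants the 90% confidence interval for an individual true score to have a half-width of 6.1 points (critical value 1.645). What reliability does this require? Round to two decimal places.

0.78

Required SEM = 6.1 / 1.645 ≃ 3.708
Required reliability = 1 − (SEM/SD)² = 1 − 0.220 ≃ 0.780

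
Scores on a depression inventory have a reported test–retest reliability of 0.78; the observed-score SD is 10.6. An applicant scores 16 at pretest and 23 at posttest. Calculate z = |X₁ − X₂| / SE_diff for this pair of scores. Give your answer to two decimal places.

The standard error of measurement is 10.600*√(1 − 0.780) ≈ 10.600*0.469 ≈ 4.972.
SE_diff = SEM * √2 ≈ 4.972 * 1.414 ≈ 7.031
z = |16 − 23| / 7.031 = 7 / 7.031 ≈ 0.996

1.00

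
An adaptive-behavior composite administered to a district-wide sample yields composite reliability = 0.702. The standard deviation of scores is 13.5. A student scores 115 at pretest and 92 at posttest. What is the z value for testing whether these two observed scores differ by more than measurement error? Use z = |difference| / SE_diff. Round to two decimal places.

2.21

SEM = 13.5000 · √(1 − 0.7020) = 13.5000 · √0.2980 ≈ 13.5000 · 0.5459 ≈ 7.3696
SE_diff = √2 · SEM ≈ 10.4221
z = 23 / 10.4221 ≈ 2.2068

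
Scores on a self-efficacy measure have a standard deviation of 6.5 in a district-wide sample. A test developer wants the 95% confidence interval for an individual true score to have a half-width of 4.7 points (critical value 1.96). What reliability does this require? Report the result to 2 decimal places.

0.86

SEM needed = half-width / z = 4.7/1.96 ≈ 2.398
Required reliability = 1 − (SEM/SD)² = 1 − 0.136 ≈ 0.864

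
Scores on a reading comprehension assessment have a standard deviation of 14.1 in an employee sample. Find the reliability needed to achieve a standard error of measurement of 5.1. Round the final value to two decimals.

0.87

Required reliability = 1 − (SEM/SD)² = 1 − 0.13083 ≃ 0.86917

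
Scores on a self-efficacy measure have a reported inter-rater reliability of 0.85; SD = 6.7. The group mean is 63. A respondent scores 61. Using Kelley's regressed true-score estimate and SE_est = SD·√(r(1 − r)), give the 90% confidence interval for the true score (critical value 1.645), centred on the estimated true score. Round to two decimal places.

T̂ = r·X + (1 − r)·M = 0.8500·61 + 0.1500·63 = 51.8500 + 9.4500 ≃ 61.3000
SE_est = SD · √(r(1 − r)) = 6.7000 · √0.1275 ≃ 6.7000 · 0.3571 ≃ 2.3924
90% CI: 61.3000 ± 3.9355 ≃ (57.3645, 65.2355)

[57.36, 65.24]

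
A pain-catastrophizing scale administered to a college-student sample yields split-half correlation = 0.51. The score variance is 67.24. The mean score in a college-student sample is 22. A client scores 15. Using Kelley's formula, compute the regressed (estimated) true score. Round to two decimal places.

Spearman-Brown: r = 2(0.51) / (1 + 0.51) = 1.020 / 1.510 ≈ 0.675
T̂ = r·X + (1 − r)·M = 0.675×15 + 0.325×22 ≈ 10.132 + 7.139 ≈ 17.272

17.27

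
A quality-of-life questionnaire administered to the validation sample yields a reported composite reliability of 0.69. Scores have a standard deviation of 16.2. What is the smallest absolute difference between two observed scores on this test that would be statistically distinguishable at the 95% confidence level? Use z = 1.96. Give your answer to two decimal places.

SEM = 16.200 × √(1 − 0.690) = 16.200 × √0.310 ≈ 16.200 × 0.557 ≈ 9.020
Standard error of the difference = 9.020·√2 ≈ 12.756
Minimum reliable difference = 1.96 × SE_diff ≈ 1.96 × 12.756 ≈ 25.002

25.00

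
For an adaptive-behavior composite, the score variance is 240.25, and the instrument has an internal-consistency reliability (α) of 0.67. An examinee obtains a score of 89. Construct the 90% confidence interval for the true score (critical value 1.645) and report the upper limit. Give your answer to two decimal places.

103.65

SD = √240.25 ≈ 15.500
SEM = 15.500 · √(1 − 0.670) = 15.500 · √0.330 ≈ 15.500 · 0.574 ≈ 8.904
1.645 · SEM ≈ 14.647
Upper limit = 89 + 14.647 ≈ 103.647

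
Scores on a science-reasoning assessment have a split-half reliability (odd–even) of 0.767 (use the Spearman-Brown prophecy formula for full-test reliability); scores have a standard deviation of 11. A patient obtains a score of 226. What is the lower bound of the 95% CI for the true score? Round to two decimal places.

218.17

Spearman-Brown: r = 2(0.767) / (1 + 0.767) = 1.53400 / 1.76700 ≈ 0.86814
The standard error of measurement is 11.00000·√(1 − 0.86814) ≈ 11.00000·0.36313 ≈ 3.99441.
1.96 · SEM ≈ 7.82904
Lower limit = 226 − 7.82904 ≈ 218.17096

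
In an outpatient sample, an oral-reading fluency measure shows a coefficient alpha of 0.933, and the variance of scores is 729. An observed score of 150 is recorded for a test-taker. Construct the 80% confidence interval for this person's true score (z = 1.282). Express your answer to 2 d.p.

[141.04, 158.96]

SD = √729 ≈ 27.0000
SEM = 27.0000 * √(1 − 0.9330) = 27.0000 * √0.0670 ≈ 27.0000 * 0.2588 ≈ 6.9888
Margin = 1.282 * 6.9888 ≈ 8.9596
CI = 150 ± 8.9596 → [141.0404, 158.9596]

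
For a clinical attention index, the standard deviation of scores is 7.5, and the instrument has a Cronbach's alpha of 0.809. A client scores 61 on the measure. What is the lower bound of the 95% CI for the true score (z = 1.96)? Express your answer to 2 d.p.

SEM = 7.500·√(1 − 0.809) ≈ 3.278
1.96 · SEM ≈ 6.424
Lower limit = 61 − 6.424 ≈ 54.576

54.58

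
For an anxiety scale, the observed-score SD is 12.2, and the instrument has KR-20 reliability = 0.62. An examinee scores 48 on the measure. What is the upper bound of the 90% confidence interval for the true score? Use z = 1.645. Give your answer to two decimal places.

SEM = 12.20000 * √(1 − 0.62000) = 12.20000 * √0.38000 ≈ 12.20000 * 0.61644 ≈ 7.52059
1.645 * SEM ≈ 12.37136
Upper bound: 48 + 12.37136 = 60.37136

60.37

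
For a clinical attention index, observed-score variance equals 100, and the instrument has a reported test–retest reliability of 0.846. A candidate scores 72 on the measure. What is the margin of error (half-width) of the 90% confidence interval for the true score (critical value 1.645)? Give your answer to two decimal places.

6.46

SD = √100 = 10.000
The standard error of measurement is 10.000·√(1 − 0.846) ≈ 10.000·0.392 ≈ 3.924.
Margin = 1.645 · 3.924 ≈ 6.455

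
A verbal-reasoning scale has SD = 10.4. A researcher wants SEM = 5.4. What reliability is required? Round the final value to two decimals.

r = 1 − (SEM / SD)² = 1 − (5.40000 / 10.4)² ≃ 1 − 0.26960 ≃ 0.73040

0.73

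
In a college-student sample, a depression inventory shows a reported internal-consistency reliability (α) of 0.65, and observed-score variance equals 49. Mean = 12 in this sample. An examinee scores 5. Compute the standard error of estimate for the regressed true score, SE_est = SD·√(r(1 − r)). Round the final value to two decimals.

3.34

SD = √49 ≈ 7.0000
SE_est = SD * √(r(1 − r)) = 7.0000 * √0.2275 ≈ 7.0000 * 0.4770 ≈ 3.3388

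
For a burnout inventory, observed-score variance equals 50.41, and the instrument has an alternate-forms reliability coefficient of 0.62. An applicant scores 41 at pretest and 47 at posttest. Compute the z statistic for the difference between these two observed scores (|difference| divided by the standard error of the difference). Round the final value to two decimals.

0.97

SD = √50.41 = 7.1000
The standard error of measurement is 7.1000*√(1 − 0.6200) ≈ 7.1000*0.6164 ≈ 4.3767.
SE_diff = SEM * √2 ≈ 4.3767 * 1.4142 ≈ 6.1896
z = |41 − 47| / 6.1896 = 6 / 6.1896 ≈ 0.9694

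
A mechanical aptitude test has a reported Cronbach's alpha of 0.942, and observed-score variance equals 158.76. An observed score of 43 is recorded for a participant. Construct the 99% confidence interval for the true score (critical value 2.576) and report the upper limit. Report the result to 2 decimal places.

50.82

SD = √158.76 ≈ 12.600
SEM = 12.600·√(1 − 0.942) ≈ 3.034
Half-width = 2.576·3.034 ≈ 7.817
Upper bound: 43 + 7.817 = 50.817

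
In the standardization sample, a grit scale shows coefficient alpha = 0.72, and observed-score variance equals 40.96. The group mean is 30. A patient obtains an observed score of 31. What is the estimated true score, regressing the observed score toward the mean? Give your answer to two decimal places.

T̂ = 0.720(31) + 0.280(30) ≈ 30.720

30.72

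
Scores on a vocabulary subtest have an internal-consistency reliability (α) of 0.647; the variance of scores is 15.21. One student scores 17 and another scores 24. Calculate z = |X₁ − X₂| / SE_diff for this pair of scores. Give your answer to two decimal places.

2.14

SD = √15.21 = 3.900
SEM = 3.900*√(1 − 0.647) ≈ 2.317
SE_diff = SEM * √2 ≈ 2.317 * 1.414 ≈ 3.277
z = |17 − 24| / 3.277 = 7 / 3.277 ≈ 2.136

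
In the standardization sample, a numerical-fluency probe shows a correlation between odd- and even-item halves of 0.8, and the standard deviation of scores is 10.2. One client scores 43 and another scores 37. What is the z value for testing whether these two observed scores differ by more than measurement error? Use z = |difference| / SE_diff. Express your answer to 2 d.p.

1.25

Full-length reliability (Spearman-Brown) = 2(0.8)/(1+0.8) ≃ 0.889
SEM = 10.200 × √(1 − 0.889) = 10.200 × √0.111 ≃ 10.200 × 0.333 ≃ 3.400
SE_diff = √2 × SEM ≃ 4.808
z = |43 − 37| / 4.808 = 6 / 4.808 ≃ 1.248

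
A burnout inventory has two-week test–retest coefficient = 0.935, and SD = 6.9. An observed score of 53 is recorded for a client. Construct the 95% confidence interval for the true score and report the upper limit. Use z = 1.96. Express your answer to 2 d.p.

56.45

SEM = 6.900 · √(1 − 0.935) = 6.900 · √0.065 ≈ 6.900 · 0.255 ≈ 1.759
1.96 · SEM ≈ 3.448
Upper bound: 53 + 3.448 = 56.448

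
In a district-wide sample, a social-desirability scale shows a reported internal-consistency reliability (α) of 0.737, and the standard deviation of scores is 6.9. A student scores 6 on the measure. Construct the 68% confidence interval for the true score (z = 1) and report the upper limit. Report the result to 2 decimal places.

SEM = 6.900 * √(1 − 0.737) = 6.900 * √0.263 ≈ 6.900 * 0.513 ≈ 3.539
Half-width = 1*3.539 ≈ 3.539
Upper limit = 6 + 3.539 ≈ 9.539

9.54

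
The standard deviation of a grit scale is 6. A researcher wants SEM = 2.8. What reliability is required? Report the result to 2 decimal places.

0.78

r = 1 − (2.8000/6)² ≃ 1 − 0.2178 ≃ 0.7822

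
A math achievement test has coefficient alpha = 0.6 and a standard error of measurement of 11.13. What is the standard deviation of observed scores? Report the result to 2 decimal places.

SD = 11.13 / √(1 − 0.6) ≈ 17.59808

17.60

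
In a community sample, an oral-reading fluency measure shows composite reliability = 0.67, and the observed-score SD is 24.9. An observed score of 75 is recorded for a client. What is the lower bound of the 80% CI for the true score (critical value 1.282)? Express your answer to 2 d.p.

56.66

SEM = 24.90000 * √(1 − 0.67000) = 24.90000 * √0.33000 ≈ 24.90000 * 0.57446 ≈ 14.30396
Margin = 1.282 * 14.30396 ≈ 18.33768
Lower limit = 75 − 18.33768 ≈ 56.66232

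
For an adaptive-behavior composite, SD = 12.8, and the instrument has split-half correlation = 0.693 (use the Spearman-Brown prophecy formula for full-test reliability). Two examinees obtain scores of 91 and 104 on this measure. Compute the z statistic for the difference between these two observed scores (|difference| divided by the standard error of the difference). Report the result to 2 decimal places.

Spearman-Brown: r = 2(0.693) / (1 + 0.693) = 1.38600 / 1.69300 ≈ 0.81867
SEM = 12.80000·√(1 − 0.81867) ≈ 5.45068
SE_diff = SEM · √2 ≈ 5.45068 · 1.41421 ≈ 7.70843
z = |91 − 104| / 7.70843 = 13 / 7.70843 ≈ 1.68647

1.69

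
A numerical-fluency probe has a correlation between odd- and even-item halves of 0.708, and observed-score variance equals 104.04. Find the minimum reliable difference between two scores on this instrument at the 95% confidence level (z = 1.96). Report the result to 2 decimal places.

SD = √104.04 ≈ 10.2000
r_full = 2·0.708 / (1 + 0.708) ≈ 0.8290
SEM = 10.2000 × √(1 − 0.8290) = 10.2000 × √0.1710 ≈ 10.2000 × 0.4135 ≈ 4.2174
SE_diff = SEM × √2 ≈ 4.2174 × 1.4142 ≈ 5.9643
Smallest detectable difference = 1.96×5.9643 ≈ 11.6901

11.69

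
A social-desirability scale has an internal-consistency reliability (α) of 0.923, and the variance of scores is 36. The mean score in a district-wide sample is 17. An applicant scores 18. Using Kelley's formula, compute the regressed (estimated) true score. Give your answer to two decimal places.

T̂ = r·X + (1 − r)·M = 0.92300·18 + 0.07700·17 = 16.61400 + 1.30900 ≃ 17.92300

17.92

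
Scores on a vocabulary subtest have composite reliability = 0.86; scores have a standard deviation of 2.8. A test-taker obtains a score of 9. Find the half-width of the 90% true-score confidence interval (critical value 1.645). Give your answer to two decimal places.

1.72

SEM = 2.80000·√(1 − 0.86000) ≈ 1.04766
Margin = 1.645 · 1.04766 ≈ 1.72341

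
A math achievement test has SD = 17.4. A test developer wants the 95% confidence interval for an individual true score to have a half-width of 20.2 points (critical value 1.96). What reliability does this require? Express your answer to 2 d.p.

SEM needed = half-width / z = 20.2/1.96 ≈ 10.3061
r = 1 − (SEM / SD)² = 1 − (10.3061 / 17.4)² ≈ 1 − 0.3508 ≈ 0.6492

0.65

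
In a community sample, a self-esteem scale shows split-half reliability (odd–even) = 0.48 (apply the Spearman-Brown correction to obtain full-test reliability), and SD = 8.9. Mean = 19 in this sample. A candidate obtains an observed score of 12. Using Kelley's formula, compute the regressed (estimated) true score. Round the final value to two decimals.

Full-length reliability (Spearman-Brown) = 2(0.48)/(1+0.48) ≈ 0.649
T̂ = r·X + (1 − r)·M = 0.649·12 + 0.351·19 ≈ 7.784 + 6.676 ≈ 14.459

14.46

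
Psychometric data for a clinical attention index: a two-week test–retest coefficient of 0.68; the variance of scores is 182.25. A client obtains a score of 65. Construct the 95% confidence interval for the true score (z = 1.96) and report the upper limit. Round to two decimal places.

σ = 182.25^(1/2) = 13.5000
SEM = 13.5000×√(1 − 0.6800) ≈ 7.6368
Half-width = 1.96×7.6368 ≈ 14.9680
Upper limit = 65 + 14.9680 ≈ 79.9680

79.97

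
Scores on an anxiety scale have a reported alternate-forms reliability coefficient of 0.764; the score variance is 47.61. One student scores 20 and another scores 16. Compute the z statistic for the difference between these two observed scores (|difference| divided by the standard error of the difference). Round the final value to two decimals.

SD = √47.61 ≃ 6.900
SEM = 6.900 * √(1 − 0.764) = 6.900 * √0.236 ≃ 6.900 * 0.486 ≃ 3.352
SE_diff = SEM * √2 ≃ 3.352 * 1.414 ≃ 4.740
z = |20 − 16| / 4.740 = 4 / 4.740 ≃ 0.844

0.84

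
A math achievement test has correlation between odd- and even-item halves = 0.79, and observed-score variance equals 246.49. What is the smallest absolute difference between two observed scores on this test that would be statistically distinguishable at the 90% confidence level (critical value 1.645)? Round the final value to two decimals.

SD = √246.49 = 15.70000
Spearman-Brown: r = 2(0.79) / (1 + 0.79) = 1.58000 / 1.79000 ≈ 0.88268
SEM = 15.70000 · √(1 − 0.88268) = 15.70000 · √0.11732 ≈ 15.70000 · 0.34252 ≈ 5.37753
SE_diff = SEM · √2 ≈ 5.37753 · 1.41421 ≈ 7.60497
Minimum reliable difference = 1.645 · SE_diff ≈ 1.645 · 7.60497 ≈ 12.51018

12.51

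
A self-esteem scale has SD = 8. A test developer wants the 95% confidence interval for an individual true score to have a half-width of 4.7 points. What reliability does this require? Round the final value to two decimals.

SEM needed = half-width / z = 4.7/1.96 ≃ 2.3980
Required reliability = 1 − (SEM/SD)² = 1 − 0.0898 ≃ 0.9102

0.91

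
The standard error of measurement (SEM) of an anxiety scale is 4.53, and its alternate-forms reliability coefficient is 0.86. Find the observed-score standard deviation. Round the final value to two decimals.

SD = SEM / √(1 − r) = 4.53 / √0.140 ≈ 4.53 / 0.374 ≈ 12.107

12.11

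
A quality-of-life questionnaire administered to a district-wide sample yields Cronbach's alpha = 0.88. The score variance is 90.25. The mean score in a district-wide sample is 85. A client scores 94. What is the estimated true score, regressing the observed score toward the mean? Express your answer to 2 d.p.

92.92

T̂ = r·X + (1 − r)·M = 0.88000*94 + 0.12000*85 = 82.72000 + 10.20000 ≈ 92.92000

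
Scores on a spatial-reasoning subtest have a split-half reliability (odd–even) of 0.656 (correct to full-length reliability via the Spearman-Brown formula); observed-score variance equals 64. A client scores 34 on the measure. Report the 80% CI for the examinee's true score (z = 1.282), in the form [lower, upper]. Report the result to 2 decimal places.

[29.33, 38.67]

SD = √64 ≈ 8.000
Full-length reliability (Spearman-Brown) = 2(0.656)/(1+0.656) ≈ 0.792
SEM = 8.000*√(1 − 0.792) ≈ 3.646
1.282 * SEM ≈ 4.674
CI = 34 ± 4.674 → [29.326, 38.674]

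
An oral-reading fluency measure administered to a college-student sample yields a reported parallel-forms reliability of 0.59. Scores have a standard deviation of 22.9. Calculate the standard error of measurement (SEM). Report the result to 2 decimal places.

14.66

SEM = 22.9000 · √(1 − 0.5900) = 22.9000 · √0.4100 ≈ 22.9000 · 0.6403 ≈ 14.6632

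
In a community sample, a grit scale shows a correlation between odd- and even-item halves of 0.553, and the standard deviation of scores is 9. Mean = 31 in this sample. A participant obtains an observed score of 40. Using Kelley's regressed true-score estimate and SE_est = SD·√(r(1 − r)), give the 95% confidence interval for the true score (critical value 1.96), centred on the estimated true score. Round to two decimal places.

[29.42, 45.40]

r_full = 2·0.553 / (1 + 0.553) ≈ 0.7122
Estimated true score = 0.7122×40 + (1 − 0.7122)×31 ≈ 37.4095
SE_est = SD × √(r(1 − r)) = 9.0000 × √0.2050 ≈ 9.0000 × 0.4528 ≈ 4.0748
95% CI: 37.4095 ± 7.9865 ≈ (29.4230, 45.3961)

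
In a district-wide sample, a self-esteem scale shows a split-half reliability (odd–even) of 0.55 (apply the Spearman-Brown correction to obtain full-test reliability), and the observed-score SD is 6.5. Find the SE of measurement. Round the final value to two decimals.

3.50

r_full = 2·0.55 / (1 + 0.55) ≈ 0.710
SEM = 6.500 · √(1 − 0.710) = 6.500 · √0.290 ≈ 6.500 · 0.539 ≈ 3.502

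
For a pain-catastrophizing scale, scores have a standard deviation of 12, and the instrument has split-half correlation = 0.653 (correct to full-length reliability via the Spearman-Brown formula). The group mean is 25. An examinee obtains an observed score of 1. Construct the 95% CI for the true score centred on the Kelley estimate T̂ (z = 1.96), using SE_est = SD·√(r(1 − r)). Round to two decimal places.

r_full = 2·0.653 / (1 + 0.653) ≈ 0.7901
T̂ = r·X + (1 − r)·M = 0.7901*1 + 0.2099*25 ≈ 0.7901 + 5.2480 ≈ 6.0381
SE_est = SD * √(r(1 − r)) = 12.0000 * √0.1659 ≈ 12.0000 * 0.4073 ≈ 4.8870
CI = 6.0381 ± 1.96 * 4.8870 → [-3.5405, 15.6167]

[-3.54, 15.62]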